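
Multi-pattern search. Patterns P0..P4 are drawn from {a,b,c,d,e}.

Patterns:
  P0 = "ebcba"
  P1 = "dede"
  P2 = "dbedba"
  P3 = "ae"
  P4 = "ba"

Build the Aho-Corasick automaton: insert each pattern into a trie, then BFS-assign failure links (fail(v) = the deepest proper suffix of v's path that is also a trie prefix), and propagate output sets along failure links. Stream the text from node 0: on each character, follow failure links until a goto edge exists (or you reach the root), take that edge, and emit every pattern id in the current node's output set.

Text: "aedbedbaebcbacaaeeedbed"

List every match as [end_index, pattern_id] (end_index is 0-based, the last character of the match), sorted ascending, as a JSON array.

Construct AC machine:
Trie nodes:
  n0 'ε': a→15 b→17 d→6 e→1
  n1 'e': b→2
  n2 'eb': c→3
  n3 'ebc': b→4
  n4 'ebcb': a→5
  n5 'ebcba': ·  [P0 ends]
  n6 'd': b→10 e→7
  n7 'de': d→8
  n8 'ded': e→9
  n9 'dede': ·  [P1 ends]
  n10 'db': e→11
  n11 'dbe': d→12
  n12 'dbed': b→13
  n13 'dbedb': a→14
  n14 'dbedba': ·  [P2 ends]
  n15 'a': e→16
  n16 'ae': ·  [P3 ends]
  n17 'b': a→18
  n18 'ba': ·  [P4 ends]

BFS fail/out derivation:
  fail(1) 'e': from fail(0)=0 chase 'e': 0 ⇒ 0;  out=∅∪out(0)=∅
  fail(6) 'd': from fail(0)=0 chase 'd': 0 ⇒ 0;  out=∅∪out(0)=∅
  fail(15) 'a': from fail(0)=0 chase 'a': 0 ⇒ 0;  out=∅∪out(0)=∅
  fail(17) 'b': from fail(0)=0 chase 'b': 0 ⇒ 0;  out=∅∪out(0)=∅
  fail(2) 'eb': from fail(1)=0 chase 'b': 0 ⇒ 17;  out=∅∪out(17)=∅
  fail(7) 'de': from fail(6)=0 chase 'e': 0 ⇒ 1;  out=∅∪out(1)=∅
  fail(10) 'db': from fail(6)=0 chase 'b': 0 ⇒ 17;  out=∅∪out(17)=∅
  fail(16) 'ae': from fail(15)=0 chase 'e': 0 ⇒ 1;  out={3}∪out(1)={3}
  fail(18) 'ba': from fail(17)=0 chase 'a': 0 ⇒ 15;  out={4}∪out(15)={4}
  fail(3) 'ebc': from fail(2)=17 chase 'c': 17→0 ⇒ 0;  out=∅∪out(0)=∅
  fail(8) 'ded': from fail(7)=1 chase 'd': 1→0 ⇒ 6;  out=∅∪out(6)=∅
  fail(11) 'dbe': from fail(10)=17 chase 'e': 17→0 ⇒ 1;  out=∅∪out(1)=∅
  fail(4) 'ebcb': from fail(3)=0 chase 'b': 0 ⇒ 17;  out=∅∪out(17)=∅
  fail(9) 'dede': from fail(8)=6 chase 'e': 6 ⇒ 7;  out={1}∪out(7)={1}
  fail(12) 'dbed': from fail(11)=1 chase 'd': 1→0 ⇒ 6;  out=∅∪out(6)=∅
  fail(5) 'ebcba': from fail(4)=17 chase 'a': 17 ⇒ 18;  out={0}∪out(18)={0,4}
  fail(13) 'dbedb': from fail(12)=6 chase 'b': 6 ⇒ 10;  out=∅∪out(10)=∅
  fail(14) 'dbedba': from fail(13)=10 chase 'a': 10→17 ⇒ 18;  out={2}∪out(18)={2,4}

Run:
[0] read 'a'  n0⇒n15
[1] read 'e'  n15⇒n16  → match P3@[0:1]
[2] read 'd'  n16⇒n6 (fail-walked)
[3] read 'b'  n6⇒n10
[4] read 'e'  n10⇒n11
[5] read 'd'  n11⇒n12
[6] read 'b'  n12⇒n13
[7] read 'a'  n13⇒n14  → match P2@[2:7],P4@[6:7]
[8] read 'e'  n14⇒n16 (fail-walked)  → match P3@[7:8]
[9] read 'b'  n16⇒n2 (fail-walked)
[10] read 'c'  n2⇒n3
[11] read 'b'  n3⇒n4
[12] read 'a'  n4⇒n5  → match P0@[8:12],P4@[11:12]
[13] read 'c'  n5⇒n0 (fail-walked)
[14] read 'a'  n0⇒n15
[15] read 'a'  n15⇒n15 (fail-walked)
[16] read 'e'  n15⇒n16  → match P3@[15:16]
[17] read 'e'  n16⇒n1 (fail-walked)
[18] read 'e'  n1⇒n1 (fail-walked)
[19] read 'd'  n1⇒n6 (fail-walked)
[20] read 'b'  n6⇒n10
[21] read 'e'  n10⇒n11
[22] read 'd'  n11⇒n12

Matches: [[1,3],[7,2],[7,4],[8,3],[12,0],[12,4],[16,3]]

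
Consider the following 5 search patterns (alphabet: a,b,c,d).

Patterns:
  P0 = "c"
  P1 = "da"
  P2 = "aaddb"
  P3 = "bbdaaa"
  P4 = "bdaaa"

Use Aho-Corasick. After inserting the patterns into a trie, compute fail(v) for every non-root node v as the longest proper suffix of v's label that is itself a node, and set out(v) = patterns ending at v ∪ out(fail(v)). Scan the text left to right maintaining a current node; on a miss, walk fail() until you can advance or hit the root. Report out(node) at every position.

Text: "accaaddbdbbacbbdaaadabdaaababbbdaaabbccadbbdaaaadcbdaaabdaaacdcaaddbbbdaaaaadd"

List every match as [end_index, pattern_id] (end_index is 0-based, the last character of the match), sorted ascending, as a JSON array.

Construct AC machine:
Trie (insert patterns):
  n0 'ε': a→4 b→9 c→1 d→2
  n1 'c': ·  [P0 ends]
  n2 'd': a→3
  n3 'da': ·  [P1 ends]
  n4 'a': a→5
  n5 'aa': d→6
  n6 'aad': d→7
  n7 'aadd': b→8
  n8 'aaddb': ·  [P2 ends]
  n9 'b': b→10 d→15
  n10 'bb': d→11
  n11 'bbd': a→12
  n12 'bbda': a→13
  n13 'bbdaa': a→14
  n14 'bbdaaa': ·  [P3 ends]
  n15 'bd': a→16
  n16 'bda': a→17
  n17 'bdaa': a→18
  n18 'bdaaa': ·  [P4 ends]

Failure links (BFS by depth):
  fail(1) 'c': from fail(0)=0 chase 'c': 0 ⇒ 0;  out={0}∪out(0)={0}
  fail(2) 'd': from fail(0)=0 chase 'd': 0 ⇒ 0;  out=∅∪out(0)=∅
  fail(4) 'a': from fail(0)=0 chase 'a': 0 ⇒ 0;  out=∅∪out(0)=∅
  fail(9) 'b': from fail(0)=0 chase 'b': 0 ⇒ 0;  out=∅∪out(0)=∅
  fail(3) 'da': from fail(2)=0 chase 'a': 0 ⇒ 4;  out={1}∪out(4)={1}
  fail(5) 'aa': from fail(4)=0 chase 'a': 0 ⇒ 4;  out=∅∪out(4)=∅
  fail(10) 'bb': from fail(9)=0 chase 'b': 0 ⇒ 9;  out=∅∪out(9)=∅
  fail(15) 'bd': from fail(9)=0 chase 'd': 0 ⇒ 2;  out=∅∪out(2)=∅
  fail(6) 'aad': from fail(5)=4 chase 'd': 4→0 ⇒ 2;  out=∅∪out(2)=∅
  fail(11) 'bbd': from fail(10)=9 chase 'd': 9 ⇒ 15;  out=∅∪out(15)=∅
  fail(16) 'bda': from fail(15)=2 chase 'a': 2 ⇒ 3;  out=∅∪out(3)={1}
  fail(7) 'aadd': from fail(6)=2 chase 'd': 2→0 ⇒ 2;  out=∅∪out(2)=∅
  fail(12) 'bbda': from fail(11)=15 chase 'a': 15 ⇒ 16;  out=∅∪out(16)={1}
  fail(17) 'bdaa': from fail(16)=3 chase 'a': 3→4 ⇒ 5;  out=∅∪out(5)=∅
  fail(8) 'aaddb': from fail(7)=2 chase 'b': 2→0 ⇒ 9;  out={2}∪out(9)={2}
  fail(13) 'bbdaa': from fail(12)=16 chase 'a': 16 ⇒ 17;  out=∅∪out(17)=∅
  fail(18) 'bdaaa': from fail(17)=5 chase 'a': 5→4 ⇒ 5;  out={4}∪out(5)={4}
  fail(14) 'bbdaaa': from fail(13)=17 chase 'a': 17 ⇒ 18;  out={3}∪out(18)={3,4}

Scan:
[0] read 'a'  n0⇒n4
[1] read 'c'  n4⇒n1 (via fail)  → match P0@[1:1]
[2] read 'c'  n1⇒n1 (via fail)  → match P0@[2:2]
[3] read 'a'  n1⇒n4 (via fail)
[4] read 'a'  n4⇒n5
[5] read 'd'  n5⇒n6
[6] read 'd'  n6⇒n7
[7] read 'b'  n7⇒n8  → match P2@[3:7]
[8] read 'd'  n8⇒n15 (via fail)
[9] read 'b'  n15⇒n9 (via fail)
[10] read 'b'  n9⇒n10
[11] read 'a'  n10⇒n4 (via fail)
[12] read 'c'  n4⇒n1 (via fail)  → match P0@[12:12]
[13] read 'b'  n1⇒n9 (via fail)
[14] read 'b'  n9⇒n10
[15] read 'd'  n10⇒n11
[16] read 'a'  n11⇒n12  → match P1@[15:16]
[17] read 'a'  n12⇒n13
[18] read 'a'  n13⇒n14  → match P3@[13:18],P4@[14:18]
[19] read 'd'  n14⇒n6 (via fail)
[20] read 'a'  n6⇒n3 (via fail)  → match P1@[19:20]
[21] read 'b'  n3⇒n9 (via fail)
[22] read 'd'  n9⇒n15
[23] read 'a'  n15⇒n16  → match P1@[22:23]
[24] read 'a'  n16⇒n17
[25] read 'a'  n17⇒n18  → match P4@[21:25]
[26] read 'b'  n18⇒n9 (via fail)
[27] read 'a'  n9⇒n4 (via fail)
[28] read 'b'  n4⇒n9 (via fail)
[29] read 'b'  n9⇒n10
[30] read 'b'  n10⇒n10 (via fail)
[31] read 'd'  n10⇒n11
[32] read 'a'  n11⇒n12  → match P1@[31:32]
[33] read 'a'  n12⇒n13
[34] read 'a'  n13⇒n14  → match P3@[29:34],P4@[30:34]
[35] read 'b'  n14⇒n9 (via fail)
[36] read 'b'  n9⇒n10
[37] read 'c'  n10⇒n1 (via fail)  → match P0@[37:37]
[38] read 'c'  n1⇒n1 (via fail)  → match P0@[38:38]
[39] read 'a'  n1⇒n4 (via fail)
[40] read 'd'  n4⇒n2 (via fail)
[41] read 'b'  n2⇒n9 (via fail)
[42] read 'b'  n9⇒n10
[43] read 'd'  n10⇒n11
[44] read 'a'  n11⇒n12  → match P1@[43:44]
[45] read 'a'  n12⇒n13
[46] read 'a'  n13⇒n14  → match P3@[41:46],P4@[42:46]
[47] read 'a'  n14⇒n5 (via fail)
[48] read 'd'  n5⇒n6
[49] read 'c'  n6⇒n1 (via fail)  → match P0@[49:49]
[50] read 'b'  n1⇒n9 (via fail)
[51] read 'd'  n9⇒n15
[52] read 'a'  n15⇒n16  → match P1@[51:52]
[53] read 'a'  n16⇒n17
[54] read 'a'  n17⇒n18  → match P4@[50:54]
[55] read 'b'  n18⇒n9 (via fail)
[56] read 'd'  n9⇒n15
[57] read 'a'  n15⇒n16  → match P1@[56:57]
[58] read 'a'  n16⇒n17
[59] read 'a'  n17⇒n18  → match P4@[55:59]
[60] read 'c'  n18⇒n1 (via fail)  → match P0@[60:60]
[61] read 'd'  n1⇒n2 (via fail)
[62] read 'c'  n2⇒n1 (via fail)  → match P0@[62:62]
[63] read 'a'  n1⇒n4 (via fail)
[64] read 'a'  n4⇒n5
[65] read 'd'  n5⇒n6
[66] read 'd'  n6⇒n7
[67] read 'b'  n7⇒n8  → match P2@[63:67]
[68] read 'b'  n8⇒n10 (via fail)
[69] read 'b'  n10⇒n10 (via fail)
[70] read 'd'  n10⇒n11
[71] read 'a'  n11⇒n12  → match P1@[70:71]
[72] read 'a'  n12⇒n13
[73] read 'a'  n13⇒n14  → match P3@[68:73],P4@[69:73]
[74] read 'a'  n14⇒n5 (via fail)
[75] read 'a'  n5⇒n5 (via fail)
[76] read 'd'  n5⇒n6
[77] read 'd'  n6⇒n7

Result: [[1,0],[2,0],[7,2],[12,0],[16,1],[18,3],[18,4],[20,1],[23,1],[25,4],[32,1],[34,3],[34,4],[37,0],[38,0],[44,1],[46,3],[46,4],[49,0],[52,1],[54,4],[57,1],[59,4],[60,0],[62,0],[67,2],[71,1],[73,3],[73,4]]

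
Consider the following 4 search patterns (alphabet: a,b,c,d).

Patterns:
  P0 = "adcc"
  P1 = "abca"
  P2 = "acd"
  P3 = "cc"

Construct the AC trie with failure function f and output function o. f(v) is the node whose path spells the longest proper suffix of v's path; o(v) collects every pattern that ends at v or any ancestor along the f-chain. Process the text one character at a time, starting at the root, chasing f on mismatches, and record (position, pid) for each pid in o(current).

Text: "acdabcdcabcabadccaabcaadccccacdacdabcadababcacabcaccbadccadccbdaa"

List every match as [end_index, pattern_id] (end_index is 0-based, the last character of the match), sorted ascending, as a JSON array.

Build:
Trie nodes:
  n0 'ε': a→1 c→10
  n1 'a': b→5 c→8 d→2
  n2 'ad': c→3
  n3 'adc': c→4
  n4 'adcc': ·  [P0 ends]
  n5 'ab': c→6
  n6 'abc': a→7
  n7 'abca': ·  [P1 ends]
  n8 'ac': d→9
  n9 'acd': ·  [P2 ends]
  n10 'c': c→11
  n11 'cc': ·  [P3 ends]

Failure links (BFS by depth):
  fail(1) 'a': from fail(0)=0 chase 'a': 0 ⇒ 0;  out=∅∪out(0)=∅
  fail(10) 'c': from fail(0)=0 chase 'c': 0 ⇒ 0;  out=∅∪out(0)=∅
  fail(2) 'ad': from fail(1)=0 chase 'd': 0 ⇒ 0;  out=∅∪out(0)=∅
  fail(5) 'ab': from fail(1)=0 chase 'b': 0 ⇒ 0;  out=∅∪out(0)=∅
  fail(8) 'ac': from fail(1)=0 chase 'c': 0 ⇒ 10;  out=∅∪out(10)=∅
  fail(11) 'cc': from fail(10)=0 chase 'c': 0 ⇒ 10;  out={3}∪out(10)={3}
  fail(3) 'adc': from fail(2)=0 chase 'c': 0 ⇒ 10;  out=∅∪out(10)=∅
  fail(6) 'abc': from fail(5)=0 chase 'c': 0 ⇒ 10;  out=∅∪out(10)=∅
  fail(9) 'acd': from fail(8)=10 chase 'd': 10→0 ⇒ 0;  out={2}∪out(0)={2}
  fail(4) 'adcc': from fail(3)=10 chase 'c': 10 ⇒ 11;  out={0}∪out(11)={0,3}
  fail(7) 'abca': from fail(6)=10 chase 'a': 10→0 ⇒ 1;  out={1}∪out(1)={1}

Text stream:
i=0 'a': node 0→1
i=1 'c': node 1→8
i=2 'd': node 8→9  → match P2@[0:2]
i=3 'a': node 9→1 (fail-walked)
i=4 'b': node 1→5
i=5 'c': node 5→6
i=6 'd': node 6→0 (fail-walked)
i=7 'c': node 0→10
i=8 'a': node 10→1 (fail-walked)
i=9 'b': node 1→5
i=10 'c': node 5→6
i=11 'a': node 6→7  → match P1@[8:11]
i=12 'b': node 7→5 (fail-walked)
i=13 'a': node 5→1 (fail-walked)
i=14 'd': node 1→2
i=15 'c': node 2→3
i=16 'c': node 3→4  → match P0@[13:16],P3@[15:16]
i=17 'a': node 4→1 (fail-walked)
i=18 'a': node 1→1 (fail-walked)
i=19 'b': node 1→5
i=20 'c': node 5→6
i=21 'a': node 6→7  → match P1@[18:21]
i=22 'a': node 7→1 (fail-walked)
i=23 'd': node 1→2
i=24 'c': node 2→3
i=25 'c': node 3→4  → match P0@[22:25],P3@[24:25]
i=26 'c': node 4→11 (fail-walked)  → match P3@[25:26]
i=27 'c': node 11→11 (fail-walked)  → match P3@[26:27]
i=28 'a': node 11→1 (fail-walked)
i=29 'c': node 1→8
i=30 'd': node 8→9  → match P2@[28:30]
i=31 'a': node 9→1 (fail-walked)
i=32 'c': node 1→8
i=33 'd': node 8→9  → match P2@[31:33]
i=34 'a': node 9→1 (fail-walked)
i=35 'b': node 1→5
i=36 'c': node 5→6
i=37 'a': node 6→7  → match P1@[34:37]
i=38 'd': node 7→2 (fail-walked)
i=39 'a': node 2→1 (fail-walked)
i=40 'b': node 1→5
i=41 'a': node 5→1 (fail-walked)
i=42 'b': node 1→5
i=43 'c': node 5→6
i=44 'a': node 6→7  → match P1@[41:44]
i=45 'c': node 7→8 (fail-walked)
i=46 'a': node 8→1 (fail-walked)
i=47 'b': node 1→5
i=48 'c': node 5→6
i=49 'a': node 6→7  → match P1@[46:49]
i=50 'c': node 7→8 (fail-walked)
i=51 'c': node 8→11 (fail-walked)  → match P3@[50:51]
i=52 'b': node 11→0 (fail-walked)
i=53 'a': node 0→1
i=54 'd': node 1→2
i=55 'c': node 2→3
i=56 'c': node 3→4  → match P0@[53:56],P3@[55:56]
i=57 'a': node 4→1 (fail-walked)
i=58 'd': node 1→2
i=59 'c': node 2→3
i=60 'c': node 3→4  → match P0@[57:60],P3@[59:60]
i=61 'b': node 4→0 (fail-walked)
i=62 'd': node 0→0
i=63 'a': node 0→1
i=64 'a': node 1→1 (fail-walked)

All matches (sorted): [[2,2],[11,1],[16,0],[16,3],[21,1],[25,0],[25,3],[26,3],[27,3],[30,2],[33,2],[37,1],[44,1],[49,1],[51,3],[56,0],[56,3],[60,0],[60,3]]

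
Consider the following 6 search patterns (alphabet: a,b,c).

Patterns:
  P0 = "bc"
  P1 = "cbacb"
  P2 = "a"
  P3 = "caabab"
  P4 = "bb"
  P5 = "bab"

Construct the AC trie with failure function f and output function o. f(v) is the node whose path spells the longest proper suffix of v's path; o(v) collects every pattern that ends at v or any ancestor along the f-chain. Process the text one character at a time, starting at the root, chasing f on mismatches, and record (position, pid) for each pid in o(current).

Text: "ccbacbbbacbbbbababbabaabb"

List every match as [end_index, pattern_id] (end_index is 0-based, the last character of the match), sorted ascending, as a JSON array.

Construct AC machine:
Trie nodes:
  0='ε' goto a→8 b→1 c→3
  1='b' goto a→15 b→14 c→2
  2='bc' goto ·  [P0 ends]
  3='c' goto a→9 b→4
  4='cb' goto a→5
  5='cba' goto c→6
  6='cbac' goto b→7
  7='cbacb' goto ·  [P1 ends]
  8='a' goto ·  [P2 ends]
  9='ca' goto a→10
  10='caa' goto b→11
  11='caab' goto a→12
  12='caaba' goto b→13
  13='caabab' goto ·  [P3 ends]
  14='bb' goto ·  [P4 ends]
  15='ba' goto b→16
  16='bab' goto ·  [P5 ends]

BFS fail/out derivation:
  n1('b'): parent n0 fail=0; on 'b' 0 → fail=0;  out ∅∪∅=∅
  n3('c'): parent n0 fail=0; on 'c' 0 → fail=0;  out ∅∪∅=∅
  n8('a'): parent n0 fail=0; on 'a' 0 → fail=0;  out {2}∪∅={2}
  n2('bc'): parent n1 fail=0; on 'c' 0 → fail=3;  out {0}∪∅={0}
  n4('cb'): parent n3 fail=0; on 'b' 0 → fail=1;  out ∅∪∅=∅
  n9('ca'): parent n3 fail=0; on 'a' 0 → fail=8;  out ∅∪{2}={2}
  n14('bb'): parent n1 fail=0; on 'b' 0 → fail=1;  out {4}∪∅={4}
  n15('ba'): parent n1 fail=0; on 'a' 0 → fail=8;  out ∅∪{2}={2}
  n5('cba'): parent n4 fail=1; on 'a' 1 → fail=15;  out ∅∪{2}={2}
  n10('caa'): parent n9 fail=8; on 'a' 8→0 → fail=8;  out ∅∪{2}={2}
  n16('bab'): parent n15 fail=8; on 'b' 8→0 → fail=1;  out {5}∪∅={5}
  n6('cbac'): parent n5 fail=15; on 'c' 15→8→0 → fail=3;  out ∅∪∅=∅
  n11('caab'): parent n10 fail=8; on 'b' 8→0 → fail=1;  out ∅∪∅=∅
  n7('cbacb'): parent n6 fail=3; on 'b' 3 → fail=4;  out {1}∪∅={1}
  n12('caaba'): parent n11 fail=1; on 'a' 1 → fail=15;  out ∅∪{2}={2}
  n13('caabab'): parent n12 fail=15; on 'b' 15 → fail=16;  out {3}∪{5}={3,5}

Run:
i=0 'c': node 0→3
i=1 'c': node 3→3 (via fail)
i=2 'b': node 3→4
i=3 'a': node 4→5  emit P2@[3:3]
i=4 'c': node 5→6
i=5 'b': node 6→7  emit P1@[1:5]
i=6 'b': node 7→14 (via fail)  emit P4@[5:6]
i=7 'b': node 14→14 (via fail)  emit P4@[6:7]
i=8 'a': node 14→15 (via fail)  emit P2@[8:8]
i=9 'c': node 15→3 (via fail)
i=10 'b': node 3→4
i=11 'b': node 4→14 (via fail)  emit P4@[10:11]
i=12 'b': node 14→14 (via fail)  emit P4@[11:12]
i=13 'b': node 14→14 (via fail)  emit P4@[12:13]
i=14 'a': node 14→15 (via fail)  emit P2@[14:14]
i=15 'b': node 15→16  emit P5@[13:15]
i=16 'a': node 16→15 (via fail)  emit P2@[16:16]
i=17 'b': node 15→16  emit P5@[15:17]
i=18 'b': node 16→14 (via fail)  emit P4@[17:18]
i=19 'a': node 14→15 (via fail)  emit P2@[19:19]
i=20 'b': node 15→16  emit P5@[18:20]
i=21 'a': node 16→15 (via fail)  emit P2@[21:21]
i=22 'a': node 15→8 (via fail)  emit P2@[22:22]
i=23 'b': node 8→1 (via fail)
i=24 'b': node 1→14  emit P4@[23:24]

All matches (sorted): [[3,2],[5,1],[6,4],[7,4],[8,2],[11,4],[12,4],[13,4],[14,2],[15,5],[16,2],[17,5],[18,4],[19,2],[20,5],[21,2],[22,2],[24,4]]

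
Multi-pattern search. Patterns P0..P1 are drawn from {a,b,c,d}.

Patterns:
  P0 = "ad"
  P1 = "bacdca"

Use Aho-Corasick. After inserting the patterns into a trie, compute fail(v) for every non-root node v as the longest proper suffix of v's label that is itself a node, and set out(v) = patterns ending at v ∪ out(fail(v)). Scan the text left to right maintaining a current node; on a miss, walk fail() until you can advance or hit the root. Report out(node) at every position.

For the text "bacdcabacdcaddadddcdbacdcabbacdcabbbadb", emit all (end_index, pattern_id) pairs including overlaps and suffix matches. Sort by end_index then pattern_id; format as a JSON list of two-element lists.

Build:
Trie nodes:
  n0 'ε': a→1 b→3
  n1 'a': d→2
  n2 'ad': ·  ←P0
  n3 'b': a→4
  n4 'ba': c→5
  n5 'bac': d→6
  n6 'bacd': c→7
  n7 'bacdc': a→8
  n8 'bacdca': ·  ←P1

BFS fail/out derivation:
  fail(1) 'a': from fail(0)=0 chase 'a': 0 ⇒ 0;  out=∅∪out(0)=∅
  fail(3) 'b': from fail(0)=0 chase 'b': 0 ⇒ 0;  out=∅∪out(0)=∅
  fail(2) 'ad': from fail(1)=0 chase 'd': 0 ⇒ 0;  out={0}∪out(0)={0}
  fail(4) 'ba': from fail(3)=0 chase 'a': 0 ⇒ 1;  out=∅∪out(1)=∅
  fail(5) 'bac': from fail(4)=1 chase 'c': 1→0 ⇒ 0;  out=∅∪out(0)=∅
  fail(6) 'bacd': from fail(5)=0 chase 'd': 0 ⇒ 0;  out=∅∪out(0)=∅
  fail(7) 'bacdc': from fail(6)=0 chase 'c': 0 ⇒ 0;  out=∅∪out(0)=∅
  fail(8) 'bacdca': from fail(7)=0 chase 'a': 0 ⇒ 1;  out={1}∪out(1)={1}

Run:
pos 0 'b': at 3
pos 1 'a': at 4
pos 2 'c': at 5
pos 3 'd': at 6
pos 4 'c': at 7
pos 5 'a': at 8  → match P1@[0:5]
pos 6 'b': at 3 ·f
pos 7 'a': at 4
pos 8 'c': at 5
pos 9 'd': at 6
pos 10 'c': at 7
pos 11 'a': at 8  → match P1@[6:11]
pos 12 'd': at 2 ·f  → match P0@[11:12]
pos 13 'd': at 0 ·f
pos 14 'a': at 1
pos 15 'd': at 2  → match P0@[14:15]
pos 16 'd': at 0 ·f
pos 17 'd': at 0
pos 18 'c': at 0
pos 19 'd': at 0
pos 20 'b': at 3
pos 21 'a': at 4
pos 22 'c': at 5
pos 23 'd': at 6
pos 24 'c': at 7
pos 25 'a': at 8  → match P1@[20:25]
pos 26 'b': at 3 ·f
pos 27 'b': at 3 ·f
pos 28 'a': at 4
pos 29 'c': at 5
pos 30 'd': at 6
pos 31 'c': at 7
pos 32 'a': at 8  → match P1@[27:32]
pos 33 'b': at 3 ·f
pos 34 'b': at 3 ·f
pos 35 'b': at 3 ·f
pos 36 'a': at 4
pos 37 'd': at 2 ·f  → match P0@[36:37]
pos 38 'b': at 3 ·f

Matches: [[5,1],[11,1],[12,0],[15,0],[25,1],[32,1],[37,0]]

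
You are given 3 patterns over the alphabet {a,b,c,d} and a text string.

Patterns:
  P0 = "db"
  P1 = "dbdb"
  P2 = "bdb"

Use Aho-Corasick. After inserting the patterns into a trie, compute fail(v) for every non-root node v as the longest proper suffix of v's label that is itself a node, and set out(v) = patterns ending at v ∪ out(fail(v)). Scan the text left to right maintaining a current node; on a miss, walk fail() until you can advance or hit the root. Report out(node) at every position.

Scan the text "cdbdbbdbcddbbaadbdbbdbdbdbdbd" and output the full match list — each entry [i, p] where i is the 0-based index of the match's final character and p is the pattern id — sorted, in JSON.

Build:
Trie nodes:
  n0 'ε': b→5 d→1
  n1 'd': b→2
  n2 'db': d→3  ←P0
  n3 'dbd': b→4
  n4 'dbdb': ·  ←P1
  n5 'b': d→6
  n6 'bd': b→7
  n7 'bdb': ·  ←P2

BFS fail/out derivation:
  n1('d'): parent n0 fail=0; on 'd' 0 → fail=0;  out ∅∪∅=∅
  n5('b'): parent n0 fail=0; on 'b' 0 → fail=0;  out ∅∪∅=∅
  n2('db'): parent n1 fail=0; on 'b' 0 → fail=5;  out {0}∪∅={0}
  n6('bd'): parent n5 fail=0; on 'd' 0 → fail=1;  out ∅∪∅=∅
  n3('dbd'): parent n2 fail=5; on 'd' 5 → fail=6;  out ∅∪∅=∅
  n7('bdb'): parent n6 fail=1; on 'b' 1 → fail=2;  out {2}∪{0}={0,2}
  n4('dbdb'): parent n3 fail=6; on 'b' 6 → fail=7;  out {1}∪{0,2}={0,1,2}

Run:
[0] read 'c'  n0⇒n0
[1] read 'd'  n0⇒n1
[2] read 'b'  n1⇒n2  ** P0@[1:2]
[3] read 'd'  n2⇒n3
[4] read 'b'  n3⇒n4  ** P0@[3:4],P1@[1:4],P2@[2:4]
[5] read 'b'  n4⇒n5 ·f
[6] read 'd'  n5⇒n6
[7] read 'b'  n6⇒n7  ** P0@[6:7],P2@[5:7]
[8] read 'c'  n7⇒n0 ·f
[9] read 'd'  n0⇒n1
[10] read 'd'  n1⇒n1 ·f
[11] read 'b'  n1⇒n2  ** P0@[10:11]
[12] read 'b'  n2⇒n5 ·f
[13] read 'a'  n5⇒n0 ·f
[14] read 'a'  n0⇒n0
[15] read 'd'  n0⇒n1
[16] read 'b'  n1⇒n2  ** P0@[15:16]
[17] read 'd'  n2⇒n3
[18] read 'b'  n3⇒n4  ** P0@[17:18],P1@[15:18],P2@[16:18]
[19] read 'b'  n4⇒n5 ·f
[20] read 'd'  n5⇒n6
[21] read 'b'  n6⇒n7  ** P0@[20:21],P2@[19:21]
[22] read 'd'  n7⇒n3 ·f
[23] read 'b'  n3⇒n4  ** P0@[22:23],P1@[20:23],P2@[21:23]
[24] read 'd'  n4⇒n3 ·f
[25] read 'b'  n3⇒n4  ** P0@[24:25],P1@[22:25],P2@[23:25]
[26] read 'd'  n4⇒n3 ·f
[27] read 'b'  n3⇒n4  ** P0@[26:27],P1@[24:27],P2@[25:27]
[28] read 'd'  n4⇒n3 ·f

All matches (sorted): [[2,0],[4,0],[4,1],[4,2],[7,0],[7,2],[11,0],[16,0],[18,0],[18,1],[18,2],[21,0],[21,2],[23,0],[23,1],[23,2],[25,0],[25,1],[25,2],[27,0],[27,1],[27,2]]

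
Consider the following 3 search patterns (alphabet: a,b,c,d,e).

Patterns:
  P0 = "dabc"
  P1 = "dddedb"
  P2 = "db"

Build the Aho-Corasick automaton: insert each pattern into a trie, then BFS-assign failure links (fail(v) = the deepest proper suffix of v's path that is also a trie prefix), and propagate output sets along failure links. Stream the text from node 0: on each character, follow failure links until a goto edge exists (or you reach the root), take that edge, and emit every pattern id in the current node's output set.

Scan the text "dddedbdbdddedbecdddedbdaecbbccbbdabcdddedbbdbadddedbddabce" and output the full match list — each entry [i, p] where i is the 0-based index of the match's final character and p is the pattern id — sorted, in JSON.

Construct AC machine:
Trie (insert patterns):
  n0 'ε': d→1
  n1 'd': a→2 b→10 d→5
  n2 'da': b→3
  n3 'dab': c→4
  n4 'dabc': ·  ←P0
  n5 'dd': d→6
  n6 'ddd': e→7
  n7 'ddde': d→8
  n8 'ddded': b→9
  n9 'dddedb': ·  ←P1
  n10 'db': ·  ←P2

Failure links (BFS by depth):
  fail(1) 'd': from fail(0)=0 chase 'd': 0 ⇒ 0;  out=∅∪out(0)=∅
  fail(2) 'da': from fail(1)=0 chase 'a': 0 ⇒ 0;  out=∅∪out(0)=∅
  fail(5) 'dd': from fail(1)=0 chase 'd': 0 ⇒ 1;  out=∅∪out(1)=∅
  fail(10) 'db': from fail(1)=0 chase 'b': 0 ⇒ 0;  out={2}∪out(0)={2}
  fail(3) 'dab': from fail(2)=0 chase 'b': 0 ⇒ 0;  out=∅∪out(0)=∅
  fail(6) 'ddd': from fail(5)=1 chase 'd': 1 ⇒ 5;  out=∅∪out(5)=∅
  fail(4) 'dabc': from fail(3)=0 chase 'c': 0 ⇒ 0;  out={0}∪out(0)={0}
  fail(7) 'ddde': from fail(6)=5 chase 'e': 5→1→0 ⇒ 0;  out=∅∪out(0)=∅
  fail(8) 'ddded': from fail(7)=0 chase 'd': 0 ⇒ 1;  out=∅∪out(1)=∅
  fail(9) 'dddedb': from fail(8)=1 chase 'b': 1 ⇒ 10;  out={1}∪out(10)={1,2}

Text stream:
pos 0 'd': at 1
pos 1 'd': at 5
pos 2 'd': at 6
pos 3 'e': at 7
pos 4 'd': at 8
pos 5 'b': at 9  ** P1@[0:5],P2@[4:5]
pos 6 'd': at 1 (via fail)
pos 7 'b': at 10  ** P2@[6:7]
pos 8 'd': at 1 (via fail)
pos 9 'd': at 5
pos 10 'd': at 6
pos 11 'e': at 7
pos 12 'd': at 8
pos 13 'b': at 9  ** P1@[8:13],P2@[12:13]
pos 14 'e': at 0 (via fail)
pos 15 'c': at 0
pos 16 'd': at 1
pos 17 'd': at 5
pos 18 'd': at 6
pos 19 'e': at 7
pos 20 'd': at 8
pos 21 'b': at 9  ** P1@[16:21],P2@[20:21]
pos 22 'd': at 1 (via fail)
pos 23 'a': at 2
pos 24 'e': at 0 (via fail)
pos 25 'c': at 0
pos 26 'b': at 0
pos 27 'b': at 0
pos 28 'c': at 0
pos 29 'c': at 0
pos 30 'b': at 0
pos 31 'b': at 0
pos 32 'd': at 1
pos 33 'a': at 2
pos 34 'b': at 3
pos 35 'c': at 4  ** P0@[32:35]
pos 36 'd': at 1 (via fail)
pos 37 'd': at 5
pos 38 'd': at 6
pos 39 'e': at 7
pos 40 'd': at 8
pos 41 'b': at 9  ** P1@[36:41],P2@[40:41]
pos 42 'b': at 0 (via fail)
pos 43 'd': at 1
pos 44 'b': at 10  ** P2@[43:44]
pos 45 'a': at 0 (via fail)
pos 46 'd': at 1
pos 47 'd': at 5
pos 48 'd': at 6
pos 49 'e': at 7
pos 50 'd': at 8
pos 51 'b': at 9  ** P1@[46:51],P2@[50:51]
pos 52 'd': at 1 (via fail)
pos 53 'd': at 5
pos 54 'a': at 2 (via fail)
pos 55 'b': at 3
pos 56 'c': at 4  ** P0@[53:56]
pos 57 'e': at 0 (via fail)

Matches: [[5,1],[5,2],[7,2],[13,1],[13,2],[21,1],[21,2],[35,0],[41,1],[41,2],[44,2],[51,1],[51,2],[56,0]]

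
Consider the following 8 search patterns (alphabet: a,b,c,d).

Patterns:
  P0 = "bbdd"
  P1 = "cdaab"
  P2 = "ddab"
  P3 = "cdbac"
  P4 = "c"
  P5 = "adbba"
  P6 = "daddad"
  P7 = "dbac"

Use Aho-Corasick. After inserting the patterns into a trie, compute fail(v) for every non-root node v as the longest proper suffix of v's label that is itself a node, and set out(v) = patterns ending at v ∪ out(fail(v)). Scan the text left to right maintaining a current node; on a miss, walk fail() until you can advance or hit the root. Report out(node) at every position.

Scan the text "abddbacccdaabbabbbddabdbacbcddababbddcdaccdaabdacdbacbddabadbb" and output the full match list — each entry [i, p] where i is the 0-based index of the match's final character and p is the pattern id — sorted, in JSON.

Build:
Trie nodes:
  0='ε' goto a→17 b→1 c→5 d→10
  1='b' goto b→2
  2='bb' goto d→3
  3='bbd' goto d→4
  4='bbdd' goto ·  ←P0
  5='c' goto d→6  ←P4
  6='cd' goto a→7 b→14
  7='cda' goto a→8
  8='cdaa' goto b→9
  9='cdaab' goto ·  ←P1
  10='d' goto a→22 b→27 d→11
  11='dd' goto a→12
  12='dda' goto b→13
  13='ddab' goto ·  ←P2
  14='cdb' goto a→15
  15='cdba' goto c→16
  16='cdbac' goto ·  ←P3
  17='a' goto d→18
  18='ad' goto b→19
  19='adb' goto b→20
  20='adbb' goto a→21
  21='adbba' goto ·  ←P5
  22='da' goto d→23
  23='dad' goto d→24
  24='dadd' goto a→25
  25='dadda' goto d→26
  26='daddad' goto ·  ←P6
  27='db' goto a→28
  28='dba' goto c→29
  29='dbac' goto ·  ←P7

Failure links (BFS by depth):
  n1('b'): parent n0 fail=0; on 'b' 0 → fail=0;  out ∅∪∅=∅
  n5('c'): parent n0 fail=0; on 'c' 0 → fail=0;  out {4}∪∅={4}
  n10('d'): parent n0 fail=0; on 'd' 0 → fail=0;  out ∅∪∅=∅
  n17('a'): parent n0 fail=0; on 'a' 0 → fail=0;  out ∅∪∅=∅
  n2('bb'): parent n1 fail=0; on 'b' 0 → fail=1;  out ∅∪∅=∅
  n6('cd'): parent n5 fail=0; on 'd' 0 → fail=10;  out ∅∪∅=∅
  n11('dd'): parent n10 fail=0; on 'd' 0 → fail=10;  out ∅∪∅=∅
  n18('ad'): parent n17 fail=0; on 'd' 0 → fail=10;  out ∅∪∅=∅
  n22('da'): parent n10 fail=0; on 'a' 0 → fail=17;  out ∅∪∅=∅
  n27('db'): parent n10 fail=0; on 'b' 0 → fail=1;  out ∅∪∅=∅
  n3('bbd'): parent n2 fail=1; on 'd' 1→0 → fail=10;  out ∅∪∅=∅
  n7('cda'): parent n6 fail=10; on 'a' 10 → fail=22;  out ∅∪∅=∅
  n12('dda'): parent n11 fail=10; on 'a' 10 → fail=22;  out ∅∪∅=∅
  n14('cdb'): parent n6 fail=10; on 'b' 10 → fail=27;  out ∅∪∅=∅
  n19('adb'): parent n18 fail=10; on 'b' 10 → fail=27;  out ∅∪∅=∅
  n23('dad'): parent n22 fail=17; on 'd' 17 → fail=18;  out ∅∪∅=∅
  n28('dba'): parent n27 fail=1; on 'a' 1→0 → fail=17;  out ∅∪∅=∅
  n4('bbdd'): parent n3 fail=10; on 'd' 10 → fail=11;  out {0}∪∅={0}
  n8('cdaa'): parent n7 fail=22; on 'a' 22→17→0 → fail=17;  out ∅∪∅=∅
  n13('ddab'): parent n12 fail=22; on 'b' 22→17→0 → fail=1;  out {2}∪∅={2}
  n15('cdba'): parent n14 fail=27; on 'a' 27 → fail=28;  out ∅∪∅=∅
  n20('adbb'): parent n19 fail=27; on 'b' 27→1 → fail=2;  out ∅∪∅=∅
  n24('dadd'): parent n23 fail=18; on 'd' 18→10 → fail=11;  out ∅∪∅=∅
  n29('dbac'): parent n28 fail=17; on 'c' 17→0 → fail=5;  out {7}∪{4}={4,7}
  n9('cdaab'): parent n8 fail=17; on 'b' 17→0 → fail=1;  out {1}∪∅={1}
  n16('cdbac'): parent n15 fail=28; on 'c' 28 → fail=29;  out {3}∪{4,7}={3,4,7}
  n21('adbba'): parent n20 fail=2; on 'a' 2→1→0 → fail=17;  out {5}∪∅={5}
  n25('dadda'): parent n24 fail=11; on 'a' 11 → fail=12;  out ∅∪∅=∅
  n26('daddad'): parent n25 fail=12; on 'd' 12→22 → fail=23;  out {6}∪∅={6}

Run:
pos 0 'a': at 17
pos 1 'b': at 1 (via fail)
pos 2 'd': at 10 (via fail)
pos 3 'd': at 11
pos 4 'b': at 27 (via fail)
pos 5 'a': at 28
pos 6 'c': at 29  → match P4@[6:6],P7@[3:6]
pos 7 'c': at 5 (via fail)  → match P4@[7:7]
pos 8 'c': at 5 (via fail)  → match P4@[8:8]
pos 9 'd': at 6
pos 10 'a': at 7
pos 11 'a': at 8
pos 12 'b': at 9  → match P1@[8:12]
pos 13 'b': at 2 (via fail)
pos 14 'a': at 17 (via fail)
pos 15 'b': at 1 (via fail)
pos 16 'b': at 2
pos 17 'b': at 2 (via fail)
pos 18 'd': at 3
pos 19 'd': at 4  → match P0@[16:19]
pos 20 'a': at 12 (via fail)
pos 21 'b': at 13  → match P2@[18:21]
pos 22 'd': at 10 (via fail)
pos 23 'b': at 27
pos 24 'a': at 28
pos 25 'c': at 29  → match P4@[25:25],P7@[22:25]
pos 26 'b': at 1 (via fail)
pos 27 'c': at 5 (via fail)  → match P4@[27:27]
pos 28 'd': at 6
pos 29 'd': at 11 (via fail)
pos 30 'a': at 12
pos 31 'b': at 13  → match P2@[28:31]
pos 32 'a': at 17 (via fail)
pos 33 'b': at 1 (via fail)
pos 34 'b': at 2
pos 35 'd': at 3
pos 36 'd': at 4  → match P0@[33:36]
pos 37 'c': at 5 (via fail)  → match P4@[37:37]
pos 38 'd': at 6
pos 39 'a': at 7
pos 40 'c': at 5 (via fail)  → match P4@[40:40]
pos 41 'c': at 5 (via fail)  → match P4@[41:41]
pos 42 'd': at 6
pos 43 'a': at 7
pos 44 'a': at 8
pos 45 'b': at 9  → match P1@[41:45]
pos 46 'd': at 10 (via fail)
pos 47 'a': at 22
pos 48 'c': at 5 (via fail)  → match P4@[48:48]
pos 49 'd': at 6
pos 50 'b': at 14
pos 51 'a': at 15
pos 52 'c': at 16  → match P3@[48:52],P4@[52:52],P7@[49:52]
pos 53 'b': at 1 (via fail)
pos 54 'd': at 10 (via fail)
pos 55 'd': at 11
pos 56 'a': at 12
pos 57 'b': at 13  → match P2@[54:57]
pos 58 'a': at 17 (via fail)
pos 59 'd': at 18
pos 60 'b': at 19
pos 61 'b': at 20

Matches: [[6,4],[6,7],[7,4],[8,4],[12,1],[19,0],[21,2],[25,4],[25,7],[27,4],[31,2],[36,0],[37,4],[40,4],[41,4],[45,1],[48,4],[52,3],[52,4],[52,7],[57,2]]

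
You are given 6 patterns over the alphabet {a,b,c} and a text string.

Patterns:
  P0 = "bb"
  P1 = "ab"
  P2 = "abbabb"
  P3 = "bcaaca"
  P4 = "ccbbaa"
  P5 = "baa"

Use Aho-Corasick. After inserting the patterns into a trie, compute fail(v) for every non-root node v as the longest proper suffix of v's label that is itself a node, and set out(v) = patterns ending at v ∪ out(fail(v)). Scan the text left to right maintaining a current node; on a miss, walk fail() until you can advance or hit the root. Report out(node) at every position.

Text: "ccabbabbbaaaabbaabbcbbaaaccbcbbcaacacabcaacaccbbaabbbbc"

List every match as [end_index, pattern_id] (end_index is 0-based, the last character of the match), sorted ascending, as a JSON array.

Build automaton:
Trie nodes:
  0='ε' goto a→3 b→1 c→14
  1='b' goto a→20 b→2 c→9
  2='bb' goto ·  [P0 ends]
  3='a' goto b→4
  4='ab' goto b→5  [P1 ends]
  5='abb' goto a→6
  6='abba' goto b→7
  7='abbab' goto b→8
  8='abbabb' goto ·  [P2 ends]
  9='bc' goto a→10
  10='bca' goto a→11
  11='bcaa' goto c→12
  12='bcaac' goto a→13
  13='bcaaca' goto ·  [P3 ends]
  14='c' goto c→15
  15='cc' goto b→16
  16='ccb' goto b→17
  17='ccbb' goto a→18
  18='ccbba' goto a→19
  19='ccbbaa' goto ·  [P4 ends]
  20='ba' goto a→21
  21='baa' goto ·  [P5 ends]

BFS fail/out derivation:
  fail(1) 'b': from fail(0)=0 chase 'b': 0 ⇒ 0;  out=∅∪out(0)=∅
  fail(3) 'a': from fail(0)=0 chase 'a': 0 ⇒ 0;  out=∅∪out(0)=∅
  fail(14) 'c': from fail(0)=0 chase 'c': 0 ⇒ 0;  out=∅∪out(0)=∅
  fail(2) 'bb': from fail(1)=0 chase 'b': 0 ⇒ 1;  out={0}∪out(1)={0}
  fail(4) 'ab': from fail(3)=0 chase 'b': 0 ⇒ 1;  out={1}∪out(1)={1}
  fail(9) 'bc': from fail(1)=0 chase 'c': 0 ⇒ 14;  out=∅∪out(14)=∅
  fail(15) 'cc': from fail(14)=0 chase 'c': 0 ⇒ 14;  out=∅∪out(14)=∅
  fail(20) 'ba': from fail(1)=0 chase 'a': 0 ⇒ 3;  out=∅∪out(3)=∅
  fail(5) 'abb': from fail(4)=1 chase 'b': 1 ⇒ 2;  out=∅∪out(2)={0}
  fail(10) 'bca': from fail(9)=14 chase 'a': 14→0 ⇒ 3;  out=∅∪out(3)=∅
  fail(16) 'ccb': from fail(15)=14 chase 'b': 14→0 ⇒ 1;  out=∅∪out(1)=∅
  fail(21) 'baa': from fail(20)=3 chase 'a': 3→0 ⇒ 3;  out={5}∪out(3)={5}
  fail(6) 'abba': from fail(5)=2 chase 'a': 2→1 ⇒ 20;  out=∅∪out(20)=∅
  fail(11) 'bcaa': from fail(10)=3 chase 'a': 3→0 ⇒ 3;  out=∅∪out(3)=∅
  fail(17) 'ccbb': from fail(16)=1 chase 'b': 1 ⇒ 2;  out=∅∪out(2)={0}
  fail(7) 'abbab': from fail(6)=20 chase 'b': 20→3 ⇒ 4;  out=∅∪out(4)={1}
  fail(12) 'bcaac': from fail(11)=3 chase 'c': 3→0 ⇒ 14;  out=∅∪out(14)=∅
  fail(18) 'ccbba': from fail(17)=2 chase 'a': 2→1 ⇒ 20;  out=∅∪out(20)=∅
  fail(8) 'abbabb': from fail(7)=4 chase 'b': 4 ⇒ 5;  out={2}∪out(5)={0,2}
  fail(13) 'bcaaca': from fail(12)=14 chase 'a': 14→0 ⇒ 3;  out={3}∪out(3)={3}
  fail(19) 'ccbbaa': from fail(18)=20 chase 'a': 20 ⇒ 21;  out={4}∪out(21)={4,5}

Run:
[0] read 'c'  n0⇒n14
[1] read 'c'  n14⇒n15
[2] read 'a'  n15⇒n3 (via fail)
[3] read 'b'  n3⇒n4  emit P1@[2:3]
[4] read 'b'  n4⇒n5  emit P0@[3:4]
[5] read 'a'  n5⇒n6
[6] read 'b'  n6⇒n7  emit P1@[5:6]
[7] read 'b'  n7⇒n8  emit P0@[6:7],P2@[2:7]
[8] read 'b'  n8⇒n2 (via fail)  emit P0@[7:8]
[9] read 'a'  n2⇒n20 (via fail)
[10] read 'a'  n20⇒n21  emit P5@[8:10]
[11] read 'a'  n21⇒n3 (via fail)
[12] read 'a'  n3⇒n3 (via fail)
[13] read 'b'  n3⇒n4  emit P1@[12:13]
[14] read 'b'  n4⇒n5  emit P0@[13:14]
[15] read 'a'  n5⇒n6
[16] read 'a'  n6⇒n21 (via fail)  emit P5@[14:16]
[17] read 'b'  n21⇒n4 (via fail)  emit P1@[16:17]
[18] read 'b'  n4⇒n5  emit P0@[17:18]
[19] read 'c'  n5⇒n9 (via fail)
[20] read 'b'  n9⇒n1 (via fail)
[21] read 'b'  n1⇒n2  emit P0@[20:21]
[22] read 'a'  n2⇒n20 (via fail)
[23] read 'a'  n20⇒n21  emit P5@[21:23]
[24] read 'a'  n21⇒n3 (via fail)
[25] read 'c'  n3⇒n14 (via fail)
[26] read 'c'  n14⇒n15
[27] read 'b'  n15⇒n16
[28] read 'c'  n16⇒n9 (via fail)
[29] read 'b'  n9⇒n1 (via fail)
[30] read 'b'  n1⇒n2  emit P0@[29:30]
[31] read 'c'  n2⇒n9 (via fail)
[32] read 'a'  n9⇒n10
[33] read 'a'  n10⇒n11
[34] read 'c'  n11⇒n12
[35] read 'a'  n12⇒n13  emit P3@[30:35]
[36] read 'c'  n13⇒n14 (via fail)
[37] read 'a'  n14⇒n3 (via fail)
[38] read 'b'  n3⇒n4  emit P1@[37:38]
[39] read 'c'  n4⇒n9 (via fail)
[40] read 'a'  n9⇒n10
[41] read 'a'  n10⇒n11
[42] read 'c'  n11⇒n12
[43] read 'a'  n12⇒n13  emit P3@[38:43]
[44] read 'c'  n13⇒n14 (via fail)
[45] read 'c'  n14⇒n15
[46] read 'b'  n15⇒n16
[47] read 'b'  n16⇒n17  emit P0@[46:47]
[48] read 'a'  n17⇒n18
[49] read 'a'  n18⇒n19  emit P4@[44:49],P5@[47:49]
[50] read 'b'  n19⇒n4 (via fail)  emit P1@[49:50]
[51] read 'b'  n4⇒n5  emit P0@[50:51]
[52] read 'b'  n5⇒n2 (via fail)  emit P0@[51:52]
[53] read 'b'  n2⇒n2 (via fail)  emit P0@[52:53]
[54] read 'c'  n2⇒n9 (via fail)

Matches: [[3,1],[4,0],[6,1],[7,0],[7,2],[8,0],[10,5],[13,1],[14,0],[16,5],[17,1],[18,0],[21,0],[23,5],[30,0],[35,3],[38,1],[43,3],[47,0],[49,4],[49,5],[50,1],[51,0],[52,0],[53,0]]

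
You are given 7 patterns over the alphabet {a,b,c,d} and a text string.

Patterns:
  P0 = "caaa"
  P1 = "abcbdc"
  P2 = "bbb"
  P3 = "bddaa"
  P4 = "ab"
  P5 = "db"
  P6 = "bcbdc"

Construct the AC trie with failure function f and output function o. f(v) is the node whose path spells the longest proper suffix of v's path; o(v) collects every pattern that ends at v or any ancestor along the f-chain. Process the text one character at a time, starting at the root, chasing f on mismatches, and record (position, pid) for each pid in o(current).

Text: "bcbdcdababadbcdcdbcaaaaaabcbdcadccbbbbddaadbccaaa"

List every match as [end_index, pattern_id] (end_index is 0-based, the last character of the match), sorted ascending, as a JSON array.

Build automaton:
Trie nodes:
  0='ε' goto a→5 b→11 c→1 d→18
  1='c' goto a→2
  2='ca' goto a→3
  3='caa' goto a→4
  4='caaa' goto ·  ←P0
  5='a' goto b→6
  6='ab' goto c→7  ←P4
  7='abc' goto b→8
  8='abcb' goto d→9
  9='abcbd' goto c→10
  10='abcbdc' goto ·  ←P1
  11='b' goto b→12 c→20 d→14
  12='bb' goto b→13
  13='bbb' goto ·  ←P2
  14='bd' goto d→15
  15='bdd' goto a→16
  16='bdda' goto a→17
  17='bddaa' goto ·  ←P3
  18='d' goto b→19
  19='db' goto ·  ←P5
  20='bc' goto b→21
  21='bcb' goto d→22
  22='bcbd' goto c→23
  23='bcbdc' goto ·  ←P6

BFS fail/out derivation:
  n1('c'): parent n0 fail=0; on 'c' 0 → fail=0;  out ∅∪∅=∅
  n5('a'): parent n0 fail=0; on 'a' 0 → fail=0;  out ∅∪∅=∅
  n11('b'): parent n0 fail=0; on 'b' 0 → fail=0;  out ∅∪∅=∅
  n18('d'): parent n0 fail=0; on 'd' 0 → fail=0;  out ∅∪∅=∅
  n2('ca'): parent n1 fail=0; on 'a' 0 → fail=5;  out ∅∪∅=∅
  n6('ab'): parent n5 fail=0; on 'b' 0 → fail=11;  out {4}∪∅={4}
  n12('bb'): parent n11 fail=0; on 'b' 0 → fail=11;  out ∅∪∅=∅
  n14('bd'): parent n11 fail=0; on 'd' 0 → fail=18;  out ∅∪∅=∅
  n19('db'): parent n18 fail=0; on 'b' 0 → fail=11;  out {5}∪∅={5}
  n20('bc'): parent n11 fail=0; on 'c' 0 → fail=1;  out ∅∪∅=∅
  n3('caa'): parent n2 fail=5; on 'a' 5→0 → fail=5;  out ∅∪∅=∅
  n7('abc'): parent n6 fail=11; on 'c' 11 → fail=20;  out ∅∪∅=∅
  n13('bbb'): parent n12 fail=11; on 'b' 11 → fail=12;  out {2}∪∅={2}
  n15('bdd'): parent n14 fail=18; on 'd' 18→0 → fail=18;  out ∅∪∅=∅
  n21('bcb'): parent n20 fail=1; on 'b' 1→0 → fail=11;  out ∅∪∅=∅
  n4('caaa'): parent n3 fail=5; on 'a' 5→0 → fail=5;  out {0}∪∅={0}
  n8('abcb'): parent n7 fail=20; on 'b' 20 → fail=21;  out ∅∪∅=∅
  n16('bdda'): parent n15 fail=18; on 'a' 18→0 → fail=5;  out ∅∪∅=∅
  n22('bcbd'): parent n21 fail=11; on 'd' 11 → fail=14;  out ∅∪∅=∅
  n9('abcbd'): parent n8 fail=21; on 'd' 21 → fail=22;  out ∅∪∅=∅
  n17('bddaa'): parent n16 fail=5; on 'a' 5→0 → fail=5;  out {3}∪∅={3}
  n23('bcbdc'): parent n22 fail=14; on 'c' 14→18→0 → fail=1;  out {6}∪∅={6}
  n10('abcbdc'): parent n9 fail=22; on 'c' 22 → fail=23;  out {1}∪{6}={1,6}

Run:
[0] read 'b'  n0⇒n11
[1] read 'c'  n11⇒n20
[2] read 'b'  n20⇒n21
[3] read 'd'  n21⇒n22
[4] read 'c'  n22⇒n23  emit P6@[0:4]
[5] read 'd'  n23⇒n18 (fail-walked)
[6] read 'a'  n18⇒n5 (fail-walked)
[7] read 'b'  n5⇒n6  emit P4@[6:7]
[8] read 'a'  n6⇒n5 (fail-walked)
[9] read 'b'  n5⇒n6  emit P4@[8:9]
[10] read 'a'  n6⇒n5 (fail-walked)
[11] read 'd'  n5⇒n18 (fail-walked)
[12] read 'b'  n18⇒n19  emit P5@[11:12]
[13] read 'c'  n19⇒n20 (fail-walked)
[14] read 'd'  n20⇒n18 (fail-walked)
[15] read 'c'  n18⇒n1 (fail-walked)
[16] read 'd'  n1⇒n18 (fail-walked)
[17] read 'b'  n18⇒n19  emit P5@[16:17]
[18] read 'c'  n19⇒n20 (fail-walked)
[19] read 'a'  n20⇒n2 (fail-walked)
[20] read 'a'  n2⇒n3
[21] read 'a'  n3⇒n4  emit P0@[18:21]
[22] read 'a'  n4⇒n5 (fail-walked)
[23] read 'a'  n5⇒n5 (fail-walked)
[24] read 'a'  n5⇒n5 (fail-walked)
[25] read 'b'  n5⇒n6  emit P4@[24:25]
[26] read 'c'  n6⇒n7
[27] read 'b'  n7⇒n8
[28] read 'd'  n8⇒n9
[29] read 'c'  n9⇒n10  emit P1@[24:29],P6@[25:29]
[30] read 'a'  n10⇒n2 (fail-walked)
[31] read 'd'  n2⇒n18 (fail-walked)
[32] read 'c'  n18⇒n1 (fail-walked)
[33] read 'c'  n1⇒n1 (fail-walked)
[34] read 'b'  n1⇒n11 (fail-walked)
[35] read 'b'  n11⇒n12
[36] read 'b'  n12⇒n13  emit P2@[34:36]
[37] read 'b'  n13⇒n13 (fail-walked)  emit P2@[35:37]
[38] read 'd'  n13⇒n14 (fail-walked)
[39] read 'd'  n14⇒n15
[40] read 'a'  n15⇒n16
[41] read 'a'  n16⇒n17  emit P3@[37:41]
[42] read 'd'  n17⇒n18 (fail-walked)
[43] read 'b'  n18⇒n19  emit P5@[42:43]
[44] read 'c'  n19⇒n20 (fail-walked)
[45] read 'c'  n20⇒n1 (fail-walked)
[46] read 'a'  n1⇒n2
[47] read 'a'  n2⇒n3
[48] read 'a'  n3⇒n4  emit P0@[45:48]

Result: [[4,6],[7,4],[9,4],[12,5],[17,5],[21,0],[25,4],[29,1],[29,6],[36,2],[37,2],[41,3],[43,5],[48,0]]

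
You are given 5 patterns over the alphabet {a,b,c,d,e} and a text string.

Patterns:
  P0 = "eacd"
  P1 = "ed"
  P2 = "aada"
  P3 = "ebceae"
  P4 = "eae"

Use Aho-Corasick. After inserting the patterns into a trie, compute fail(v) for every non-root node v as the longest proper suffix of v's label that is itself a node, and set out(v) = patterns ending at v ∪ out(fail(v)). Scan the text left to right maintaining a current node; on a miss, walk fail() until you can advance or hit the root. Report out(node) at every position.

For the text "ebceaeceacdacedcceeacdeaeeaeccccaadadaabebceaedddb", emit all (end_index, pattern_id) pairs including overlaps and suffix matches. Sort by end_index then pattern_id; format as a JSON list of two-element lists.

Construct AC machine:
Trie nodes:
  0='ε' goto a→6 e→1
  1='e' goto a→2 b→10 d→5
  2='ea' goto c→3 e→15
  3='eac' goto d→4
  4='eacd' goto ·  [P0 ends]
  5='ed' goto ·  [P1 ends]
  6='a' goto a→7
  7='aa' goto d→8
  8='aad' goto a→9
  9='aada' goto ·  [P2 ends]
  10='eb' goto c→11
  11='ebc' goto e→12
  12='ebce' goto a→13
  13='ebcea' goto e→14
  14='ebceae' goto ·  [P3 ends]
  15='eae' goto ·  [P4 ends]

BFS fail/out derivation:
  fail(1) 'e': from fail(0)=0 chase 'e': 0 ⇒ 0;  out=∅∪out(0)=∅
  fail(6) 'a': from fail(0)=0 chase 'a': 0 ⇒ 0;  out=∅∪out(0)=∅
  fail(2) 'ea': from fail(1)=0 chase 'a': 0 ⇒ 6;  out=∅∪out(6)=∅
  fail(5) 'ed': from fail(1)=0 chase 'd': 0 ⇒ 0;  out={1}∪out(0)={1}
  fail(7) 'aa': from fail(6)=0 chase 'a': 0 ⇒ 6;  out=∅∪out(6)=∅
  fail(10) 'eb': from fail(1)=0 chase 'b': 0 ⇒ 0;  out=∅∪out(0)=∅
  fail(3) 'eac': from fail(2)=6 chase 'c': 6→0 ⇒ 0;  out=∅∪out(0)=∅
  fail(8) 'aad': from fail(7)=6 chase 'd': 6→0 ⇒ 0;  out=∅∪out(0)=∅
  fail(11) 'ebc': from fail(10)=0 chase 'c': 0 ⇒ 0;  out=∅∪out(0)=∅
  fail(15) 'eae': from fail(2)=6 chase 'e': 6→0 ⇒ 1;  out={4}∪out(1)={4}
  fail(4) 'eacd': from fail(3)=0 chase 'd': 0 ⇒ 0;  out={0}∪out(0)={0}
  fail(9) 'aada': from fail(8)=0 chase 'a': 0 ⇒ 6;  out={2}∪out(6)={2}
  fail(12) 'ebce': from fail(11)=0 chase 'e': 0 ⇒ 1;  out=∅∪out(1)=∅
  fail(13) 'ebcea': from fail(12)=1 chase 'a': 1 ⇒ 2;  out=∅∪out(2)=∅
  fail(14) 'ebceae': from fail(13)=2 chase 'e': 2 ⇒ 15;  out={3}∪out(15)={3,4}

Text stream:
[0] read 'e'  n0⇒n1
[1] read 'b'  n1⇒n10
[2] read 'c'  n10⇒n11
[3] read 'e'  n11⇒n12
[4] read 'a'  n12⇒n13
[5] read 'e'  n13⇒n14  → match P3@[0:5],P4@[3:5]
[6] read 'c'  n14⇒n0 (via fail)
[7] read 'e'  n0⇒n1
[8] read 'a'  n1⇒n2
[9] read 'c'  n2⇒n3
[10] read 'd'  n3⇒n4  → match P0@[7:10]
[11] read 'a'  n4⇒n6 (via fail)
[12] read 'c'  n6⇒n0 (via fail)
[13] read 'e'  n0⇒n1
[14] read 'd'  n1⇒n5  → match P1@[13:14]
[15] read 'c'  n5⇒n0 (via fail)
[16] read 'c'  n0⇒n0
[17] read 'e'  n0⇒n1
[18] read 'e'  n1⇒n1 (via fail)
[19] read 'a'  n1⇒n2
[20] read 'c'  n2⇒n3
[21] read 'd'  n3⇒n4  → match P0@[18:21]
[22] read 'e'  n4⇒n1 (via fail)
[23] read 'a'  n1⇒n2
[24] read 'e'  n2⇒n15  → match P4@[22:24]
[25] read 'e'  n15⇒n1 (via fail)
[26] read 'a'  n1⇒n2
[27] read 'e'  n2⇒n15  → match P4@[25:27]
[28] read 'c'  n15⇒n0 (via fail)
[29] read 'c'  n0⇒n0
[30] read 'c'  n0⇒n0
[31] read 'c'  n0⇒n0
[32] read 'a'  n0⇒n6
[33] read 'a'  n6⇒n7
[34] read 'd'  n7⇒n8
[35] read 'a'  n8⇒n9  → match P2@[32:35]
[36] read 'd'  n9⇒n0 (via fail)
[37] read 'a'  n0⇒n6
[38] read 'a'  n6⇒n7
[39] read 'b'  n7⇒n0 (via fail)
[40] read 'e'  n0⇒n1
[41] read 'b'  n1⇒n10
[42] read 'c'  n10⇒n11
[43] read 'e'  n11⇒n12
[44] read 'a'  n12⇒n13
[45] read 'e'  n13⇒n14  → match P3@[40:45],P4@[43:45]
[46] read 'd'  n14⇒n5 (via fail)  → match P1@[45:46]
[47] read 'd'  n5⇒n0 (via fail)
[48] read 'd'  n0⇒n0
[49] read 'b'  n0⇒n0

Matches: [[5,3],[5,4],[10,0],[14,1],[21,0],[24,4],[27,4],[35,2],[45,3],[45,4],[46,1]]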